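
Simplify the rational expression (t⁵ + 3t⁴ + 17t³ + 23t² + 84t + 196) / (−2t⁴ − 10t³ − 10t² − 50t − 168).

(−t³ − 5t² − 20t − 28)/(2t² + 14t + 24)

Apply the Euclidean algorithm:
  t⁵ + 3t⁴ + 17t³ + 23t² + 84t + 196 = (−(1/2)t + 1)(−2t⁴ − 10t³ − 10t² − 50t − 168) + (22t³ + 8t² + 50t + 364)
  −2t⁴ − 10t³ − 10t² − 50t − 168 = (−(1/11)t − 51/121)(22t³ + 8t² + 50t + 364) + (−(252/121)t² + (504/121)t − 1764/121)
  22t³ + 8t² + 50t + 364 = (−(1331/126)t − 1573/63)(−(252/121)t² + (504/121)t − 1764/121) + (0)
Last nonzero remainder: −(252/121)t² + (504/121)t − 1764/121. Dividing through by −252/121 gives the monic gcd t² − 2t + 7.
Cancel t² − 2t + 7 from numerator and denominator to get the reduced form.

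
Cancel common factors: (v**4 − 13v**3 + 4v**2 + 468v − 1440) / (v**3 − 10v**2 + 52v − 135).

By polynomial division,
  v**4 − 13v**3 + 4v**2 + 468v − 1440 = (v − 3)(v**3 − 10v**2 + 52v − 135) + (−78v**2 + 759v − 1845)
  v**3 − 10v**2 + 52v − 135 = (−(1/78)v + 7/2028)(−78v**2 + 759v − 1845) + ((17391/676)v − 86955/676)
  −78v**2 + 759v − 1845 = (−(17576/5797)v + 83148/5797)((17391/676)v − 86955/676) + (0)
Last nonzero remainder: (17391/676)v − 86955/676. Dividing through by 17391/676 gives the monic gcd v − 5.
Cancel v − 5 from numerator and denominator to get the reduced form.

(v**3 − 8v**2 − 36v + 288)/(v**2 − 5v + 27)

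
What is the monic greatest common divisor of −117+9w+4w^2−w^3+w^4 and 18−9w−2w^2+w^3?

−9+w^2

Repeated division with remainder:
  w^4−w^3+4w^2+9w−117 = (w+1)(w^3−2w^2−9w+18) + (15w^2−135)
  w^3−2w^2−9w+18 = ((1/15)w−2/15)(15w^2−135) + (0)
Last nonzero remainder: 15w^2−135. Dividing through by 15 gives the monic gcd w^2−9.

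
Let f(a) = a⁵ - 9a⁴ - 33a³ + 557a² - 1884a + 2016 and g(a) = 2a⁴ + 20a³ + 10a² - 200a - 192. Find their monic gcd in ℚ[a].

Euclidean algorithm in ℚ[a]:
  a⁵ - 9a⁴ - 33a³ + 557a² - 1884a + 2016 = ((1/2)a - 19/2)(2a⁴ + 20a³ + 10a² - 200a - 192) + (152a³ + 752a² - 3688a + 192)
  2a⁴ + 20a³ + 10a² - 200a - 192 = ((1/76)a + 24/361)(152a³ + 752a² - 3688a + 192) + ((3080/361)a² + (15400/361)a - 73920/361)
  152a³ + 752a² - 3688a + 192 = ((6859/385)a - 361/385)((3080/361)a² + (15400/361)a - 73920/361) + (0)
Last nonzero remainder: (3080/361)a² + (15400/361)a - 73920/361. Dividing through by 3080/361 gives the monic gcd a² + 5a - 24.

a² + 5a - 24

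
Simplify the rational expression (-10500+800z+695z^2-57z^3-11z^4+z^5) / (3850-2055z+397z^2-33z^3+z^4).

(30+11z+z^2)/(-11+z)

By polynomial division,
  z^5-11z^4-57z^3+695z^2+800z-10500 = (z+22)(z^4-33z^3+397z^2-2055z+3850) + (272z^3-5984z^2+42160z-95200)
  z^4-33z^3+397z^2-2055z+3850 = ((1/272)z-11/272)(272z^3-5984z^2+42160z-95200) + (0)
Last nonzero remainder: 272z^3-5984z^2+42160z-95200. Dividing through by 272 gives the monic gcd z^3-22z^2+155z-350.
Cancel z^3-22z^2+155z-350 from numerator and denominator to get the reduced form.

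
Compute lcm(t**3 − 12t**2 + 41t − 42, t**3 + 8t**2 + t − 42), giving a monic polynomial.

Euclidean algorithm in ℚ[t]:
  t**3 − 12t**2 + 41t − 42 = (t**3 + 8t**2 + t − 42) + (−20t**2 + 40t)
  t**3 + 8t**2 + t − 42 = (−(1/20)t − 1/2)(−20t**2 + 40t) + (21t − 42)
  −20t**2 + 40t = (−(20/21)t)(21t − 42) + (0)
Last nonzero remainder: 21t − 42. Dividing through by 21 gives the monic gcd t − 2.
Then lcm(f, g) = f·g / gcd(f, g); expanding and making the result monic gives the answer.

t**5 − 2t**4 − 58t**3 + 116t**2 + 441t − 882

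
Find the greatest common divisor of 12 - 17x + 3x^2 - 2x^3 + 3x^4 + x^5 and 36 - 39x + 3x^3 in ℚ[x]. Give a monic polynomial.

Repeated division with remainder:
  x^5 + 3x^4 - 2x^3 + 3x^2 - 17x + 12 = ((1/3)x^2 + x + 11/3)(3x^3 - 39x + 36) + (30x^2 + 90x - 120)
  3x^3 - 39x + 36 = ((1/10)x - 3/10)(30x^2 + 90x - 120) + (0)
Last nonzero remainder: 30x^2 + 90x - 120. Dividing through by 30 gives the monic gcd x^2 + 3x - 4.

-4 + 3x + x^2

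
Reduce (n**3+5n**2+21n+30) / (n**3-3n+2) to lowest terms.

Repeated division with remainder:
  n**3+5n**2+21n+30 = (n**3-3n+2) + (5n**2+24n+28)
  n**3-3n+2 = ((1/5)n-24/25)(5n**2+24n+28) + ((361/25)n+722/25)
  5n**2+24n+28 = ((125/361)n+350/361)((361/25)n+722/25) + (0)
Last nonzero remainder: (361/25)n+722/25. Dividing through by 361/25 gives the monic gcd n+2.
Cancel n+2 from numerator and denominator to get the reduced form.

(n**2+3n+15)/(n**2-2n+1)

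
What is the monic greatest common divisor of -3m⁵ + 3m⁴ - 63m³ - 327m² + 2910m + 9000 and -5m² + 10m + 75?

m² - 2m - 15

Repeated division with remainder:
  -3m⁵ + 3m⁴ - 63m³ - 327m² + 2910m + 9000 = ((3/5)m³ + (3/5)m² + (114/5)m + 120)(-5m² + 10m + 75) + (0)
Last nonzero remainder: -5m² + 10m + 75. Dividing through by -5 gives the monic gcd m² - 2m - 15.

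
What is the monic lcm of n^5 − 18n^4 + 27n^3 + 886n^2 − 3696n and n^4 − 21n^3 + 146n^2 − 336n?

Repeated division with remainder:
  n^5 − 18n^4 + 27n^3 + 886n^2 − 3696n = (n + 3)(n^4 − 21n^3 + 146n^2 − 336n) + (−56n^3 + 784n^2 − 2688n)
  n^4 − 21n^3 + 146n^2 − 336n = (−(1/56)n + 1/8)(−56n^3 + 784n^2 − 2688n) + (0)
Last nonzero remainder: −56n^3 + 784n^2 − 2688n. Dividing through by −56 gives the monic gcd n^3 − 14n^2 + 48n.
Then lcm(f, g) = f·g / gcd(f, g); expanding and making the result monic gives the answer.

n^6 − 25n^5 + 153n^4 + 697n^3 − 9898n^2 + 25872n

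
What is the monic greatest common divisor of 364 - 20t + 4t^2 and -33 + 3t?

Repeated division with remainder:
  4t^2 - 20t + 364 = ((4/3)t + 8)(3t - 33) + (628)
  3t - 33 = ((3/628)t - 33/628)(628) + (0)
The last nonzero remainder is the constant 628, so the polynomials are coprime and gcd = 1.

1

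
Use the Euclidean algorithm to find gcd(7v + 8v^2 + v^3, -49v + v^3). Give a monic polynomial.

Apply the Euclidean algorithm:
  v^3 + 8v^2 + 7v = (v^3 - 49v) + (8v^2 + 56v)
  v^3 - 49v = ((1/8)v - 7/8)(8v^2 + 56v) + (0)
Last nonzero remainder: 8v^2 + 56v. Dividing through by 8 gives the monic gcd v^2 + 7v.

7v + v^2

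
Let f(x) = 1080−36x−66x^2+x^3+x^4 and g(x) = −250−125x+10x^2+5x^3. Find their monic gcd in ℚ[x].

−5+x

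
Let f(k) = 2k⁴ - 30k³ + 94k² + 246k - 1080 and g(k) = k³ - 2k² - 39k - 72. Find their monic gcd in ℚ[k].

k + 3

Euclidean algorithm in ℚ[k]:
  2k⁴ - 30k³ + 94k² + 246k - 1080 = (2k - 26)(k³ - 2k² - 39k - 72) + (120k² - 624k - 2952)
  k³ - 2k² - 39k - 72 = ((1/120)k + 2/75)(120k² - 624k - 2952) + ((56/25)k + 168/25)
  120k² - 624k - 2952 = ((375/7)k - 3075/7)((56/25)k + 168/25) + (0)
Last nonzero remainder: (56/25)k + 168/25. Dividing through by 56/25 gives the monic gcd k + 3.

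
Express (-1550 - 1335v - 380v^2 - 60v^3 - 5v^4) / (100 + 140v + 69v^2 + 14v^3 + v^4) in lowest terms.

Apply the Euclidean algorithm:
  -5v^4 - 60v^3 - 380v^2 - 1335v - 1550 = (-5)(v^4 + 14v^3 + 69v^2 + 140v + 100) + (10v^3 - 35v^2 - 635v - 1050)
  v^4 + 14v^3 + 69v^2 + 140v + 100 = ((1/10)v + 7/4)(10v^3 - 35v^2 - 635v - 1050) + ((775/4)v^2 + (5425/4)v + 3875/2)
  10v^3 - 35v^2 - 635v - 1050 = ((8/155)v - 84/155)((775/4)v^2 + (5425/4)v + 3875/2) + (0)
Last nonzero remainder: (775/4)v^2 + (5425/4)v + 3875/2. Dividing through by 775/4 gives the monic gcd v^2 + 7v + 10.
Cancel v^2 + 7v + 10 from numerator and denominator to get the reduced form.

(-155 - 25v - 5v^2)/(10 + 7v + v^2)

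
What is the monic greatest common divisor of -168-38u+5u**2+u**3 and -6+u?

Apply the Euclidean algorithm:
  u**3+5u**2-38u-168 = (u**2+11u+28)(u-6) + (0)
The last nonzero remainder u-6 is already monic.

-6+u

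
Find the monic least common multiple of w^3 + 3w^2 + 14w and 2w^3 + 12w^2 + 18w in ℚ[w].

w^5 + 9w^4 + 41w^3 + 111w^2 + 126w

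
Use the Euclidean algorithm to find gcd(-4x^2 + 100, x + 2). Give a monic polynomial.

1

Repeated division with remainder:
  -4x^2 + 100 = (-4x + 8)(x + 2) + (84)
  x + 2 = ((1/84)x + 1/42)(84) + (0)
The last nonzero remainder is the constant 84, so the polynomials are coprime and gcd = 1.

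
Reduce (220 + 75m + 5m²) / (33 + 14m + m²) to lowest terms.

Repeated division with remainder:
  5m² + 75m + 220 = (5)(m² + 14m + 33) + (5m + 55)
  m² + 14m + 33 = ((1/5)m + 3/5)(5m + 55) + (0)
Last nonzero remainder: 5m + 55. Dividing through by 5 gives the monic gcd m + 11.
Cancel m + 11 from numerator and denominator to get the reduced form.

(20 + 5m)/(3 + m)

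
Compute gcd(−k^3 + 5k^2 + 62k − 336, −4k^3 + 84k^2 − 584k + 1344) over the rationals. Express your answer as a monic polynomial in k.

Euclidean algorithm in ℚ[k]:
  −k^3 + 5k^2 + 62k − 336 = (1/4)(−4k^3 + 84k^2 − 584k + 1344) + (−16k^2 + 208k − 672)
  −4k^3 + 84k^2 − 584k + 1344 = ((1/4)k − 2)(−16k^2 + 208k − 672) + (0)
Last nonzero remainder: −16k^2 + 208k − 672. Dividing through by −16 gives the monic gcd k^2 − 13k + 42.

k^2 − 13k + 42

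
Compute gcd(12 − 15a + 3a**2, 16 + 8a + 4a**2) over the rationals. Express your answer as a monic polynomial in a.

Apply the Euclidean algorithm:
  3a**2 − 15a + 12 = (3/4)(4a**2 + 8a + 16) + (−21a)
  4a**2 + 8a + 16 = (−(4/21)a − 8/21)(−21a) + (16)
  −21a = (−(21/16)a)(16) + (0)
The last nonzero remainder is the constant 16, so the polynomials are coprime and gcd = 1.

1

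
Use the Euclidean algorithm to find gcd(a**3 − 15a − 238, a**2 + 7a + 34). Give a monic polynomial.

Apply the Euclidean algorithm:
  a**3 − 15a − 238 = (a − 7)(a**2 + 7a + 34) + (0)
The last nonzero remainder a**2 + 7a + 34 is already monic.

a**2 + 7a + 34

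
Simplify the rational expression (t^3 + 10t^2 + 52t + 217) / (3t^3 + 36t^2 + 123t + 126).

Euclidean algorithm in ℚ[t]:
  t^3 + 10t^2 + 52t + 217 = (1/3)(3t^3 + 36t^2 + 123t + 126) + (-2t^2 + 11t + 175)
  3t^3 + 36t^2 + 123t + 126 = (-(3/2)t - 105/4)(-2t^2 + 11t + 175) + ((2697/4)t + 18879/4)
  -2t^2 + 11t + 175 = (-(8/2697)t + 100/2697)((2697/4)t + 18879/4) + (0)
Last nonzero remainder: (2697/4)t + 18879/4. Dividing through by 2697/4 gives the monic gcd t + 7.
Cancel t + 7 from numerator and denominator to get the reduced form.

(t^2 + 3t + 31)/(3t^2 + 15t + 18)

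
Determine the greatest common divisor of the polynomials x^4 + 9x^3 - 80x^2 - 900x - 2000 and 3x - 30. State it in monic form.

x - 10

Apply the Euclidean algorithm:
  x^4 + 9x^3 - 80x^2 - 900x - 2000 = ((1/3)x^3 + (19/3)x^2 + (110/3)x + 200/3)(3x - 30) + (0)
Last nonzero remainder: 3x - 30. Dividing through by 3 gives the monic gcd x - 10.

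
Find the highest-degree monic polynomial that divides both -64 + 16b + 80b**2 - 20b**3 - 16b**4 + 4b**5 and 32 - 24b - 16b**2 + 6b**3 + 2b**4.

4 - 4b - b**2 + b**3

Repeated division with remainder:
  4b**5 - 16b**4 - 20b**3 + 80b**2 + 16b - 64 = (2b - 14)(2b**4 + 6b**3 - 16b**2 - 24b + 32) + (96b**3 - 96b**2 - 384b + 384)
  2b**4 + 6b**3 - 16b**2 - 24b + 32 = ((1/48)b + 1/12)(96b**3 - 96b**2 - 384b + 384) + (0)
Last nonzero remainder: 96b**3 - 96b**2 - 384b + 384. Dividing through by 96 gives the monic gcd b**3 - b**2 - 4b + 4.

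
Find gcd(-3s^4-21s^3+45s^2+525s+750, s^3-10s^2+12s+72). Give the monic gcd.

Euclidean algorithm in ℚ[s]:
  -3s^4-21s^3+45s^2+525s+750 = (-3s-51)(s^3-10s^2+12s+72) + (-429s^2+1353s+4422)
  s^3-10s^2+12s+72 = (-(1/429)s+89/5577)(-429s^2+1353s+4422) + ((121/169)s+242/169)
  -429s^2+1353s+4422 = (-(6591/11)s+33969/11)((121/169)s+242/169) + (0)
Last nonzero remainder: (121/169)s+242/169. Dividing through by 121/169 gives the monic gcd s+2.

s+2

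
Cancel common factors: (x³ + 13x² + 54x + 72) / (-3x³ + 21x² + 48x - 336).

(-x² - 9x - 18)/(3x² - 33x + 84)

Apply the Euclidean algorithm:
  x³ + 13x² + 54x + 72 = (-1/3)(-3x³ + 21x² + 48x - 336) + (20x² + 70x - 40)
  -3x³ + 21x² + 48x - 336 = (-(3/20)x + 63/40)(20x² + 70x - 40) + (-(273/4)x - 273)
  20x² + 70x - 40 = (-(80/273)x + 40/273)(-(273/4)x - 273) + (0)
Last nonzero remainder: -(273/4)x - 273. Dividing through by -273/4 gives the monic gcd x + 4.
Cancel x + 4 from numerator and denominator to get the reduced form.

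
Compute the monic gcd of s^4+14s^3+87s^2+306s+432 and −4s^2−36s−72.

Repeated division with remainder:
  s^4+14s^3+87s^2+306s+432 = (−(1/4)s^2−(5/4)s−6)(−4s^2−36s−72) + (0)
Last nonzero remainder: −4s^2−36s−72. Dividing through by −4 gives the monic gcd s^2+9s+18.

s^2+9s+18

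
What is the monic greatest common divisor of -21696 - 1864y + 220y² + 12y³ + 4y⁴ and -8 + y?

-8 + y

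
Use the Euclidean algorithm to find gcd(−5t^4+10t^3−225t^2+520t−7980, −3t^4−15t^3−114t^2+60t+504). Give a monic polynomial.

t^2+5t+42

Repeated division with remainder:
  −5t^4+10t^3−225t^2+520t−7980 = (5/3)(−3t^4−15t^3−114t^2+60t+504) + (35t^3−35t^2+420t−8820)
  −3t^4−15t^3−114t^2+60t+504 = (−(3/35)t−18/35)(35t^3−35t^2+420t−8820) + (−96t^2−480t−4032)
  35t^3−35t^2+420t−8820 = (−(35/96)t+35/16)(−96t^2−480t−4032) + (0)
Last nonzero remainder: −96t^2−480t−4032. Dividing through by −96 gives the monic gcd t^2+5t+42.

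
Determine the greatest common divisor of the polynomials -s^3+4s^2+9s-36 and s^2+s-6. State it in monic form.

s+3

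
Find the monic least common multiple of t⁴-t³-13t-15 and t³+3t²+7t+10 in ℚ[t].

By polynomial division,
  t⁴-t³-13t-15 = (t-4)(t³+3t²+7t+10) + (5t²+5t+25)
  t³+3t²+7t+10 = ((1/5)t+2/5)(5t²+5t+25) + (0)
Last nonzero remainder: 5t²+5t+25. Dividing through by 5 gives the monic gcd t²+t+5.
Then lcm(f, g) = f·g / gcd(f, g); expanding and making the result monic gives the answer.

t⁵+t⁴-2t³-13t²-41t-30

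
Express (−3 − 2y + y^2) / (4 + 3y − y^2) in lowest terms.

(3 − y)/(−4 + y)

Euclidean algorithm in ℚ[y]:
  y^2 − 2y − 3 = (−1)(−y^2 + 3y + 4) + (y + 1)
  −y^2 + 3y + 4 = (−y + 4)(y + 1) + (0)
The last nonzero remainder y + 1 is already monic.
Cancel y + 1 from numerator and denominator to get the reduced form.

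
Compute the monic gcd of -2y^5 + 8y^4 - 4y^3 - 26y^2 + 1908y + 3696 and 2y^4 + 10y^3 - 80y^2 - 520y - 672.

y^3 - y^2 - 34y - 56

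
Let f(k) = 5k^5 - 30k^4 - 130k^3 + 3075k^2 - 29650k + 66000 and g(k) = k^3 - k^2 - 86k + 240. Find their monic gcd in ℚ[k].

Repeated division with remainder:
  5k^5 - 30k^4 - 130k^3 + 3075k^2 - 29650k + 66000 = (5k^2 - 25k + 275)(k^3 - k^2 - 86k + 240) + (0)
The last nonzero remainder k^3 - k^2 - 86k + 240 is already monic.

k^3 - k^2 - 86k + 240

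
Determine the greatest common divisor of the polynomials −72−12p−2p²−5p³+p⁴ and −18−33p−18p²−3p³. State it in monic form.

2+p

Euclidean algorithm in ℚ[p]:
  p⁴−5p³−2p²−12p−72 = (−(1/3)p+11/3)(−3p³−18p²−33p−18) + (53p²+103p−6)
  −3p³−18p²−33p−18 = (−(3/53)p−645/2809)(53p²+103p−6) + (−(27216/2809)p−54432/2809)
  53p²+103p−6 = (−(148877/27216)p+2809/9072)(−(27216/2809)p−54432/2809) + (0)
Last nonzero remainder: −(27216/2809)p−54432/2809. Dividing through by −27216/2809 gives the monic gcd p+2.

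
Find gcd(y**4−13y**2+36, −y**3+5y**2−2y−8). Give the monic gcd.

y−2

Repeated division with remainder:
  y**4−13y**2+36 = (−y−5)(−y**3+5y**2−2y−8) + (10y**2−18y−4)
  −y**3+5y**2−2y−8 = (−(1/10)y+8/25)(10y**2−18y−4) + ((84/25)y−168/25)
  10y**2−18y−4 = ((125/42)y+25/42)((84/25)y−168/25) + (0)
Last nonzero remainder: (84/25)y−168/25. Dividing through by 84/25 gives the monic gcd y−2.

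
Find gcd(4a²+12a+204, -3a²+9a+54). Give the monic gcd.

1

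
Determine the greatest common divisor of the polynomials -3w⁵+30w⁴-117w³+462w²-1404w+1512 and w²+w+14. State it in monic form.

By polynomial division,
  -3w⁵+30w⁴-117w³+462w²-1404w+1512 = (-3w³+33w²-108w+108)(w²+w+14) + (0)
The last nonzero remainder w²+w+14 is already monic.

w²+w+14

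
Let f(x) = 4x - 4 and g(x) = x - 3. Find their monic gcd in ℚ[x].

Repeated division with remainder:
  4x - 4 = (4)(x - 3) + (8)
  x - 3 = ((1/8)x - 3/8)(8) + (0)
The last nonzero remainder is the constant 8, so the polynomials are coprime and gcd = 1.

1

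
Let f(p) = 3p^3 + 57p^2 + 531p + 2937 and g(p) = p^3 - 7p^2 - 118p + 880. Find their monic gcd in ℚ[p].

p + 11

Apply the Euclidean algorithm:
  3p^3 + 57p^2 + 531p + 2937 = (3)(p^3 - 7p^2 - 118p + 880) + (78p^2 + 885p + 297)
  p^3 - 7p^2 - 118p + 880 = ((1/78)p - 159/676)(78p^2 + 885p + 297) + ((58373/676)p + 642103/676)
  78p^2 + 885p + 297 = ((52728/58373)p + 18252/58373)((58373/676)p + 642103/676) + (0)
Last nonzero remainder: (58373/676)p + 642103/676. Dividing through by 58373/676 gives the monic gcd p + 11.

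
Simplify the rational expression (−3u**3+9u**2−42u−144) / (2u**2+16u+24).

Apply the Euclidean algorithm:
  −3u**3+9u**2−42u−144 = (−(3/2)u+33/2)(2u**2+16u+24) + (−270u−540)
  2u**2+16u+24 = (−(1/135)u−2/45)(−270u−540) + (0)
Last nonzero remainder: −270u−540. Dividing through by −270 gives the monic gcd u+2.
Cancel u+2 from numerator and denominator to get the reduced form.

(−3u**2+15u−72)/(2u+12)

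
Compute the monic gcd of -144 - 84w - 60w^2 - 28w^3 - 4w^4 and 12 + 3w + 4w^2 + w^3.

Apply the Euclidean algorithm:
  -4w^4 - 28w^3 - 60w^2 - 84w - 144 = (-4w - 12)(w^3 + 4w^2 + 3w + 12) + (0)
The last nonzero remainder w^3 + 4w^2 + 3w + 12 is already monic.

12 + 3w + 4w^2 + w^3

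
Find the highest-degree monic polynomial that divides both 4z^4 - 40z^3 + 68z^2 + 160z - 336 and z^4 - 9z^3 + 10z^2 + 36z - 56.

z^3 - 7z^2 - 4z + 28

By polynomial division,
  4z^4 - 40z^3 + 68z^2 + 160z - 336 = (4)(z^4 - 9z^3 + 10z^2 + 36z - 56) + (-4z^3 + 28z^2 + 16z - 112)
  z^4 - 9z^3 + 10z^2 + 36z - 56 = (-(1/4)z + 1/2)(-4z^3 + 28z^2 + 16z - 112) + (0)
Last nonzero remainder: -4z^3 + 28z^2 + 16z - 112. Dividing through by -4 gives the monic gcd z^3 - 7z^2 - 4z + 28.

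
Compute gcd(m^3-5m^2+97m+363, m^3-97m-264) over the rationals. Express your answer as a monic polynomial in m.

Apply the Euclidean algorithm:
  m^3-5m^2+97m+363 = (m^3-97m-264) + (-5m^2+194m+627)
  m^3-97m-264 = (-(1/5)m-194/25)(-5m^2+194m+627) + ((38346/25)m+115038/25)
  -5m^2+194m+627 = (-(125/38346)m+475/3486)((38346/25)m+115038/25) + (0)
Last nonzero remainder: (38346/25)m+115038/25. Dividing through by 38346/25 gives the monic gcd m+3.

m+3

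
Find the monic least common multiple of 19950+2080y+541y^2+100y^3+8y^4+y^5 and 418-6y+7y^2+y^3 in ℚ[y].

Repeated division with remainder:
  y^5+8y^4+100y^3+541y^2+2080y+19950 = (y^2+y+99)(y^3+7y^2-6y+418) + (-564y^2+2256y-21432)
  y^3+7y^2-6y+418 = (-(1/564)y-11/564)(-564y^2+2256y-21432) + (0)
Last nonzero remainder: -564y^2+2256y-21432. Dividing through by -564 gives the monic gcd y^2-4y+38.
Then lcm(f, g) = f·g / gcd(f, g); expanding and making the result monic gives the answer.

219450+42830y+8031y^2+1641y^3+188y^4+19y^5+y^6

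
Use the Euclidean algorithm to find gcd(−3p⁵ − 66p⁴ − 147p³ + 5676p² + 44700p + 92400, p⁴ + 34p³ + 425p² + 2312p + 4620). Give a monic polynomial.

p³ + 28p² + 257p + 770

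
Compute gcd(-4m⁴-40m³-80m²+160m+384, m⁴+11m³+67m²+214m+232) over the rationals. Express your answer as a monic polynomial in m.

By polynomial division,
  -4m⁴-40m³-80m²+160m+384 = (-4)(m⁴+11m³+67m²+214m+232) + (4m³+188m²+1016m+1312)
  m⁴+11m³+67m²+214m+232 = ((1/4)m-9)(4m³+188m²+1016m+1312) + (1505m²+9030m+12040)
  4m³+188m²+1016m+1312 = ((4/1505)m+164/1505)(1505m²+9030m+12040) + (0)
Last nonzero remainder: 1505m²+9030m+12040. Dividing through by 1505 gives the monic gcd m²+6m+8.

m²+6m+8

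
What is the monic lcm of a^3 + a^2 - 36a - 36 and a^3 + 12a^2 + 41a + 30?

Euclidean algorithm in ℚ[a]:
  a^3 + a^2 - 36a - 36 = (a^3 + 12a^2 + 41a + 30) + (-11a^2 - 77a - 66)
  a^3 + 12a^2 + 41a + 30 = (-(1/11)a - 5/11)(-11a^2 - 77a - 66) + (0)
Last nonzero remainder: -11a^2 - 77a - 66. Dividing through by -11 gives the monic gcd a^2 + 7a + 6.
Then lcm(f, g) = f·g / gcd(f, g); expanding and making the result monic gives the answer.

a^4 + 6a^3 - 31a^2 - 216a - 180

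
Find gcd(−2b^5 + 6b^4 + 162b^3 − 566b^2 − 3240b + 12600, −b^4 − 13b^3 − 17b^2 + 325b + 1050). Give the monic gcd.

Euclidean algorithm in ℚ[b]:
  −2b^5 + 6b^4 + 162b^3 − 566b^2 − 3240b + 12600 = (2b − 32)(−b^4 − 13b^3 − 17b^2 + 325b + 1050) + (−220b^3 − 1760b^2 + 5060b + 46200)
  −b^4 − 13b^3 − 17b^2 + 325b + 1050 = ((1/220)b + 1/44)(−220b^3 − 1760b^2 + 5060b + 46200) + (0)
Last nonzero remainder: −220b^3 − 1760b^2 + 5060b + 46200. Dividing through by −220 gives the monic gcd b^3 + 8b^2 − 23b − 210.

b^3 + 8b^2 − 23b − 210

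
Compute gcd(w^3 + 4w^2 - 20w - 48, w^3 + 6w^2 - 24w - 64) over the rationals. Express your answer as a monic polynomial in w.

w^2 - 2w - 8

Apply the Euclidean algorithm:
  w^3 + 4w^2 - 20w - 48 = (w^3 + 6w^2 - 24w - 64) + (-2w^2 + 4w + 16)
  w^3 + 6w^2 - 24w - 64 = (-(1/2)w - 4)(-2w^2 + 4w + 16) + (0)
Last nonzero remainder: -2w^2 + 4w + 16. Dividing through by -2 gives the monic gcd w^2 - 2w - 8.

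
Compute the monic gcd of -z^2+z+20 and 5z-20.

1

Apply the Euclidean algorithm:
  -z^2+z+20 = (-(1/5)z-3/5)(5z-20) + (8)
  5z-20 = ((5/8)z-5/2)(8) + (0)
The last nonzero remainder is the constant 8, so the polynomials are coprime and gcd = 1.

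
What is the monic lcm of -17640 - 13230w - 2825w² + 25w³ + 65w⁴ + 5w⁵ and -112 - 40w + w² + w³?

Apply the Euclidean algorithm:
  5w⁵ + 65w⁴ + 25w³ - 2825w² - 13230w - 17640 = (5w² + 60w + 165)(w³ + w² - 40w - 112) + (-30w² + 90w + 840)
  w³ + w² - 40w - 112 = (-(1/30)w - 2/15)(-30w² + 90w + 840) + (0)
Last nonzero remainder: -30w² + 90w + 840. Dividing through by -30 gives the monic gcd w² - 3w - 28.
Then lcm(f, g) = f·g / gcd(f, g); expanding and making the result monic gives the answer.

-14112 - 14112w - 4906w² - 545w³ + 57w⁴ + 17w⁵ + w⁶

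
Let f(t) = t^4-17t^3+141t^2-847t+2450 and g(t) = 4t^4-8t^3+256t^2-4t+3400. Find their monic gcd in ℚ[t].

t^2-3t+50

Repeated division with remainder:
  t^4-17t^3+141t^2-847t+2450 = (1/4)(4t^4-8t^3+256t^2-4t+3400) + (-15t^3+77t^2-846t+1600)
  4t^4-8t^3+256t^2-4t+3400 = (-(4/15)t-188/225)(-15t^3+77t^2-846t+1600) + ((21316/225)t^2-(21316/75)t+42632/9)
  -15t^3+77t^2-846t+1600 = (-(3375/21316)t+1800/5329)((21316/225)t^2-(21316/75)t+42632/9) + (0)
Last nonzero remainder: (21316/225)t^2-(21316/75)t+42632/9. Dividing through by 21316/225 gives the monic gcd t^2-3t+50.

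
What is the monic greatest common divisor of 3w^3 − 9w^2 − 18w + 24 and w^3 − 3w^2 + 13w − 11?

By polynomial division,
  3w^3 − 9w^2 − 18w + 24 = (3)(w^3 − 3w^2 + 13w − 11) + (−57w + 57)
  w^3 − 3w^2 + 13w − 11 = (−(1/57)w^2 + (2/57)w − 11/57)(−57w + 57) + (0)
Last nonzero remainder: −57w + 57. Dividing through by −57 gives the monic gcd w − 1.

w − 1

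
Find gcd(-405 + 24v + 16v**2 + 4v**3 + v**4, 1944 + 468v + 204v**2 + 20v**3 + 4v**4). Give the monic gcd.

27 + 2v + v**2

Apply the Euclidean algorithm:
  v**4 + 4v**3 + 16v**2 + 24v - 405 = (1/4)(4v**4 + 20v**3 + 204v**2 + 468v + 1944) + (-v**3 - 35v**2 - 93v - 891)
  4v**4 + 20v**3 + 204v**2 + 468v + 1944 = (-4v + 120)(-v**3 - 35v**2 - 93v - 891) + (4032v**2 + 8064v + 108864)
  -v**3 - 35v**2 - 93v - 891 = (-(1/4032)v - 11/1344)(4032v**2 + 8064v + 108864) + (0)
Last nonzero remainder: 4032v**2 + 8064v + 108864. Dividing through by 4032 gives the monic gcd v**2 + 2v + 27.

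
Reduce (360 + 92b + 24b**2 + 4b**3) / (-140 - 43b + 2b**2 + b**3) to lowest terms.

(72 + 4b + 4b**2)/(-28 - 3b + b**2)

Euclidean algorithm in ℚ[b]:
  4b**3 + 24b**2 + 92b + 360 = (4)(b**3 + 2b**2 - 43b - 140) + (16b**2 + 264b + 920)
  b**3 + 2b**2 - 43b - 140 = ((1/16)b - 29/32)(16b**2 + 264b + 920) + ((555/4)b + 2775/4)
  16b**2 + 264b + 920 = ((64/555)b + 736/555)((555/4)b + 2775/4) + (0)
Last nonzero remainder: (555/4)b + 2775/4. Dividing through by 555/4 gives the monic gcd b + 5.
Cancel b + 5 from numerator and denominator to get the reduced form.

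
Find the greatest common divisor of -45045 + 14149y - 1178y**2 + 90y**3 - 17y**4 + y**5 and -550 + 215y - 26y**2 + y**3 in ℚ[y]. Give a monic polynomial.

55 - 16y + y**2

Repeated division with remainder:
  y**5 - 17y**4 + 90y**3 - 1178y**2 + 14149y - 45045 = (y**2 + 9y + 109)(y**3 - 26y**2 + 215y - 550) + (271y**2 - 4336y + 14905)
  y**3 - 26y**2 + 215y - 550 = ((1/271)y - 10/271)(271y**2 - 4336y + 14905) + (0)
Last nonzero remainder: 271y**2 - 4336y + 14905. Dividing through by 271 gives the monic gcd y**2 - 16y + 55.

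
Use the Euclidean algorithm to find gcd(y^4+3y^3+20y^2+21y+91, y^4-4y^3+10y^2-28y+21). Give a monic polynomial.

y^2+7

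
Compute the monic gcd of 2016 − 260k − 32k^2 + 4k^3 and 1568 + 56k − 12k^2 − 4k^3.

−7 + k

Apply the Euclidean algorithm:
  4k^3 − 32k^2 − 260k + 2016 = (−1)(−4k^3 − 12k^2 + 56k + 1568) + (−44k^2 − 204k + 3584)
  −4k^3 − 12k^2 + 56k + 1568 = ((1/11)k − 18/121)(−44k^2 − 204k + 3584) + (−(36320/121)k + 254240/121)
  −44k^2 − 204k + 3584 = ((1331/9080)k + 1936/1135)(−(36320/121)k + 254240/121) + (0)
Last nonzero remainder: −(36320/121)k + 254240/121. Dividing through by −36320/121 gives the monic gcd k − 7.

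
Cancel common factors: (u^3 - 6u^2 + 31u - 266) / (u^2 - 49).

(u^2 + u + 38)/(u + 7)

Repeated division with remainder:
  u^3 - 6u^2 + 31u - 266 = (u - 6)(u^2 - 49) + (80u - 560)
  u^2 - 49 = ((1/80)u + 7/80)(80u - 560) + (0)
Last nonzero remainder: 80u - 560. Dividing through by 80 gives the monic gcd u - 7.
Cancel u - 7 from numerator and denominator to get the reduced form.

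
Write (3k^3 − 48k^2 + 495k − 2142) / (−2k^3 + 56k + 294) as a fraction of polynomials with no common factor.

(−3k^2 + 27k − 306)/(2k^2 + 14k + 42)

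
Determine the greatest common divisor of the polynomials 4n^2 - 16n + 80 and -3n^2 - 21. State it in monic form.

Apply the Euclidean algorithm:
  4n^2 - 16n + 80 = (-4/3)(-3n^2 - 21) + (-16n + 52)
  -3n^2 - 21 = ((3/16)n + 39/64)(-16n + 52) + (-843/16)
  -16n + 52 = ((256/843)n - 832/843)(-843/16) + (0)
The last nonzero remainder is the constant -843/16, so the polynomials are coprime and gcd = 1.

1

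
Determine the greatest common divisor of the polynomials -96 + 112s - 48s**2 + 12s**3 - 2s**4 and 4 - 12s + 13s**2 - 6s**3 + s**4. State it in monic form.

4 - 4s + s**2

Euclidean algorithm in ℚ[s]:
  -2s**4 + 12s**3 - 48s**2 + 112s - 96 = (-2)(s**4 - 6s**3 + 13s**2 - 12s + 4) + (-22s**2 + 88s - 88)
  s**4 - 6s**3 + 13s**2 - 12s + 4 = (-(1/22)s**2 + (1/11)s - 1/22)(-22s**2 + 88s - 88) + (0)
Last nonzero remainder: -22s**2 + 88s - 88. Dividing through by -22 gives the monic gcd s**2 - 4s + 4.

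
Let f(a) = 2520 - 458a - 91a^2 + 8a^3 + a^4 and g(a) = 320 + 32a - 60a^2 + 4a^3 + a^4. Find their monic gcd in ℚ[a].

Euclidean algorithm in ℚ[a]:
  a^4 + 8a^3 - 91a^2 - 458a + 2520 = (a^4 + 4a^3 - 60a^2 + 32a + 320) + (4a^3 - 31a^2 - 490a + 2200)
  a^4 + 4a^3 - 60a^2 + 32a + 320 = ((1/4)a + 47/16)(4a^3 - 31a^2 - 490a + 2200) + ((2457/16)a^2 + (7371/8)a - 12285/2)
  4a^3 - 31a^2 - 490a + 2200 = ((64/2457)a - 880/2457)((2457/16)a^2 + (7371/8)a - 12285/2) + (0)
Last nonzero remainder: (2457/16)a^2 + (7371/8)a - 12285/2. Dividing through by 2457/16 gives the monic gcd a^2 + 6a - 40.

-40 + 6a + a^2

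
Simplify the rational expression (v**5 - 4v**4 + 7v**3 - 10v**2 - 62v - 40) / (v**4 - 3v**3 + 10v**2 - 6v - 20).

Euclidean algorithm in ℚ[v]:
  v**5 - 4v**4 + 7v**3 - 10v**2 - 62v - 40 = (v - 1)(v**4 - 3v**3 + 10v**2 - 6v - 20) + (-6v**3 + 6v**2 - 48v - 60)
  v**4 - 3v**3 + 10v**2 - 6v - 20 = (-(1/6)v + 1/3)(-6v**3 + 6v**2 - 48v - 60) + (0)
Last nonzero remainder: -6v**3 + 6v**2 - 48v - 60. Dividing through by -6 gives the monic gcd v**3 - v**2 + 8v + 10.
Cancel v**3 - v**2 + 8v + 10 from numerator and denominator to get the reduced form.

(v**2 - 3v - 4)/(v - 2)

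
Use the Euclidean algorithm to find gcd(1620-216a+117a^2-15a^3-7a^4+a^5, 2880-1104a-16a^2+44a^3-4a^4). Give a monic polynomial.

180-24a-7a^2+a^3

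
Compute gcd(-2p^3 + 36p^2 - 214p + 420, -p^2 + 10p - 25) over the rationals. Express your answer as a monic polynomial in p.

p - 5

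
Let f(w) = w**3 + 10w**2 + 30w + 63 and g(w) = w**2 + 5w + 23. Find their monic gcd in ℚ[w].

Apply the Euclidean algorithm:
  w**3 + 10w**2 + 30w + 63 = (w + 5)(w**2 + 5w + 23) + (-18w - 52)
  w**2 + 5w + 23 = (-(1/18)w - 19/162)(-18w - 52) + (1369/81)
  -18w - 52 = (-(1458/1369)w - 4212/1369)(1369/81) + (0)
The last nonzero remainder is the constant 1369/81, so the polynomials are coprime and gcd = 1.

1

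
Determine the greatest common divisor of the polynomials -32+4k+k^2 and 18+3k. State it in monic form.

1

Euclidean algorithm in ℚ[k]:
  k^2+4k-32 = ((1/3)k-2/3)(3k+18) + (-20)
  3k+18 = (-(3/20)k-9/10)(-20) + (0)
The last nonzero remainder is the constant -20, so the polynomials are coprime and gcd = 1.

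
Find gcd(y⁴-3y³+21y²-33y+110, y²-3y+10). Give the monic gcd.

By polynomial division,
  y⁴-3y³+21y²-33y+110 = (y²+11)(y²-3y+10) + (0)
The last nonzero remainder y²-3y+10 is already monic.

y²-3y+10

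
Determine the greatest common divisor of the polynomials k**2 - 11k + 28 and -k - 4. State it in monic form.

1

Apply the Euclidean algorithm:
  k**2 - 11k + 28 = (-k + 15)(-k - 4) + (88)
  -k - 4 = (-(1/88)k - 1/22)(88) + (0)
The last nonzero remainder is the constant 88, so the polynomials are coprime and gcd = 1.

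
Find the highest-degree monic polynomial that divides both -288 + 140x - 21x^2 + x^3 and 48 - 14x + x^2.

-8 + x

Repeated division with remainder:
  x^3 - 21x^2 + 140x - 288 = (x - 7)(x^2 - 14x + 48) + (-6x + 48)
  x^2 - 14x + 48 = (-(1/6)x + 1)(-6x + 48) + (0)
Last nonzero remainder: -6x + 48. Dividing through by -6 gives the monic gcd x - 8.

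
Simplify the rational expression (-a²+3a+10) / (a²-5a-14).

(-a+5)/(a-7)

Apply the Euclidean algorithm:
  -a²+3a+10 = (-1)(a²-5a-14) + (-2a-4)
  a²-5a-14 = (-(1/2)a+7/2)(-2a-4) + (0)
Last nonzero remainder: -2a-4. Dividing through by -2 gives the monic gcd a+2.
Cancel a+2 from numerator and denominator to get the reduced form.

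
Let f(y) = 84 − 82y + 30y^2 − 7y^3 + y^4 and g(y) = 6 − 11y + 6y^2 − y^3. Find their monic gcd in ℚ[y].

6 − 5y + y^2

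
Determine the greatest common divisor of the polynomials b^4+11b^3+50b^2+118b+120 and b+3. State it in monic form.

b+3

By polynomial division,
  b^4+11b^3+50b^2+118b+120 = (b^3+8b^2+26b+40)(b+3) + (0)
The last nonzero remainder b+3 is already monic.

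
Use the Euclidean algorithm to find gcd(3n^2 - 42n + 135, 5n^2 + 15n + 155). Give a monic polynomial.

Apply the Euclidean algorithm:
  3n^2 - 42n + 135 = (3/5)(5n^2 + 15n + 155) + (-51n + 42)
  5n^2 + 15n + 155 = (-(5/51)n - 325/867)(-51n + 42) + (49345/289)
  -51n + 42 = (-(14739/49345)n + 12138/49345)(49345/289) + (0)
The last nonzero remainder is the constant 49345/289, so the polynomials are coprime and gcd = 1.

1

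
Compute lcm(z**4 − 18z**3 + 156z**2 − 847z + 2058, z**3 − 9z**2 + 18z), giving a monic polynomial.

z**6 − 21z**5 + 210z**4 − 1315z**3 + 4599z**2 − 6174z

Apply the Euclidean algorithm:
  z**4 − 18z**3 + 156z**2 − 847z + 2058 = (z − 9)(z**3 − 9z**2 + 18z) + (57z**2 − 685z + 2058)
  z**3 − 9z**2 + 18z = ((1/57)z + 172/3249)(57z**2 − 685z + 2058) + ((58996/3249)z − 117992/1083)
  57z**2 − 685z + 2058 = ((185193/58996)z − 3249/172)((58996/3249)z − 117992/1083) + (0)
Last nonzero remainder: (58996/3249)z − 117992/1083. Dividing through by 58996/3249 gives the monic gcd z − 6.
Then lcm(f, g) = f·g / gcd(f, g); expanding and making the result monic gives the answer.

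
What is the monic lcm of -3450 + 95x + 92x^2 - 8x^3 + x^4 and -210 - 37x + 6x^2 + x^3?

-24150 - 2785x + 739x^2 + 36x^3 - x^4 + x^5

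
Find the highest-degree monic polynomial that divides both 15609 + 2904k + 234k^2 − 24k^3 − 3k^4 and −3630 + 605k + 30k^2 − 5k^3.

−121 + k^2

Repeated division with remainder:
  −3k^4 − 24k^3 + 234k^2 + 2904k + 15609 = ((3/5)k + 42/5)(−5k^3 + 30k^2 + 605k − 3630) + (−381k^2 + 46101)
  −5k^3 + 30k^2 + 605k − 3630 = ((5/381)k − 10/127)(−381k^2 + 46101) + (0)
Last nonzero remainder: −381k^2 + 46101. Dividing through by −381 gives the monic gcd k^2 − 121.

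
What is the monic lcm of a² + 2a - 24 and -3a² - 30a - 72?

Apply the Euclidean algorithm:
  a² + 2a - 24 = (-1/3)(-3a² - 30a - 72) + (-8a - 48)
  -3a² - 30a - 72 = ((3/8)a + 3/2)(-8a - 48) + (0)
Last nonzero remainder: -8a - 48. Dividing through by -8 gives the monic gcd a + 6.
Then lcm(f, g) = f·g / gcd(f, g); expanding and making the result monic gives the answer.

a³ + 6a² - 16a - 96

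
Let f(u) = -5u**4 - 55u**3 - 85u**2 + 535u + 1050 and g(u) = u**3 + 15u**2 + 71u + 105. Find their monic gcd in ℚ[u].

Apply the Euclidean algorithm:
  -5u**4 - 55u**3 - 85u**2 + 535u + 1050 = (-5u + 20)(u**3 + 15u**2 + 71u + 105) + (-30u**2 - 360u - 1050)
  u**3 + 15u**2 + 71u + 105 = (-(1/30)u - 1/10)(-30u**2 - 360u - 1050) + (0)
Last nonzero remainder: -30u**2 - 360u - 1050. Dividing through by -30 gives the monic gcd u**2 + 12u + 35.

u**2 + 12u + 35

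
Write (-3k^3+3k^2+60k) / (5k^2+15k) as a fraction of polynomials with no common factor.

By polynomial division,
  -3k^3+3k^2+60k = (-(3/5)k+12/5)(5k^2+15k) + (24k)
  5k^2+15k = ((5/24)k+5/8)(24k) + (0)
Last nonzero remainder: 24k. Dividing through by 24 gives the monic gcd k.
Cancel k from numerator and denominator to get the reduced form.

(-3k^2+3k+60)/(5k+15)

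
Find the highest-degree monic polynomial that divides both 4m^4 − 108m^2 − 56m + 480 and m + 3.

m + 3

Apply the Euclidean algorithm:
  4m^4 − 108m^2 − 56m + 480 = (4m^3 − 12m^2 − 72m + 160)(m + 3) + (0)
The last nonzero remainder m + 3 is already monic.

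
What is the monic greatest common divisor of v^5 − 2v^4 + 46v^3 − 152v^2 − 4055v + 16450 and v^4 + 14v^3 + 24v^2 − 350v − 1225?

v^2 + 2v − 35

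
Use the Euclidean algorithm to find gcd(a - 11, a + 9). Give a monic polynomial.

Repeated division with remainder:
  a - 11 = (a + 9) + (-20)
  a + 9 = (-(1/20)a - 9/20)(-20) + (0)
The last nonzero remainder is the constant -20, so the polynomials are coprime and gcd = 1.

1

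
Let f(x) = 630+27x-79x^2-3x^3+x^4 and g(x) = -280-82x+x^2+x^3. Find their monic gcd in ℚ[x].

-70-3x+x^2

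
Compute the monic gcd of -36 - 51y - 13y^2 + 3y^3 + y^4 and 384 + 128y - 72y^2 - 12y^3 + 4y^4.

-12 - y + y^2

By polynomial division,
  y^4 + 3y^3 - 13y^2 - 51y - 36 = (1/4)(4y^4 - 12y^3 - 72y^2 + 128y + 384) + (6y^3 + 5y^2 - 83y - 132)
  4y^4 - 12y^3 - 72y^2 + 128y + 384 = ((2/3)y - 23/9)(6y^3 + 5y^2 - 83y - 132) + (-(35/9)y^2 + (35/9)y + 140/3)
  6y^3 + 5y^2 - 83y - 132 = (-(54/35)y - 99/35)(-(35/9)y^2 + (35/9)y + 140/3) + (0)
Last nonzero remainder: -(35/9)y^2 + (35/9)y + 140/3. Dividing through by -35/9 gives the monic gcd y^2 - y - 12.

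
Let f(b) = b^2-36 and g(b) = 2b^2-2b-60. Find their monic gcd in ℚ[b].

b-6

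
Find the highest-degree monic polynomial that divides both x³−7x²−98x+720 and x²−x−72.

Apply the Euclidean algorithm:
  x³−7x²−98x+720 = (x−6)(x²−x−72) + (−32x+288)
  x²−x−72 = (−(1/32)x−1/4)(−32x+288) + (0)
Last nonzero remainder: −32x+288. Dividing through by −32 gives the monic gcd x−9.

x−9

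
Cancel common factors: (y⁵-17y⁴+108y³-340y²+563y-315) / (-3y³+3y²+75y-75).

By polynomial division,
  y⁵-17y⁴+108y³-340y²+563y-315 = (-(1/3)y²+(16/3)y-39)(-3y³+3y²+75y-75) + (-648y²+3888y-3240)
  -3y³+3y²+75y-75 = ((1/216)y+5/216)(-648y²+3888y-3240) + (0)
Last nonzero remainder: -648y²+3888y-3240. Dividing through by -648 gives the monic gcd y²-6y+5.
Cancel y²-6y+5 from numerator and denominator to get the reduced form.

(-y³+11y²-37y+63)/(3y+15)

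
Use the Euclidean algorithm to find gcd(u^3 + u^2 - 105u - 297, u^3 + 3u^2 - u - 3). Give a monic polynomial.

u + 3

By polynomial division,
  u^3 + u^2 - 105u - 297 = (u^3 + 3u^2 - u - 3) + (-2u^2 - 104u - 294)
  u^3 + 3u^2 - u - 3 = (-(1/2)u + 49/2)(-2u^2 - 104u - 294) + (2400u + 7200)
  -2u^2 - 104u - 294 = (-(1/1200)u - 49/1200)(2400u + 7200) + (0)
Last nonzero remainder: 2400u + 7200. Dividing through by 2400 gives the monic gcd u + 3.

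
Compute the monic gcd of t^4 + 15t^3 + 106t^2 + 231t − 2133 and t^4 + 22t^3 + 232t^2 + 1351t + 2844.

Repeated division with remainder:
  t^4 + 15t^3 + 106t^2 + 231t − 2133 = (t^4 + 22t^3 + 232t^2 + 1351t + 2844) + (−7t^3 − 126t^2 − 1120t − 4977)
  t^4 + 22t^3 + 232t^2 + 1351t + 2844 = (−(1/7)t − 4/7)(−7t^3 − 126t^2 − 1120t − 4977) + (0)
Last nonzero remainder: −7t^3 − 126t^2 − 1120t − 4977. Dividing through by −7 gives the monic gcd t^3 + 18t^2 + 160t + 711.

t^3 + 18t^2 + 160t + 711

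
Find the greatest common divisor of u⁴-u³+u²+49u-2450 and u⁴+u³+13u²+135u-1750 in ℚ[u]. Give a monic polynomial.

u³+6u²+43u+350

Repeated division with remainder:
  u⁴-u³+u²+49u-2450 = (u⁴+u³+13u²+135u-1750) + (-2u³-12u²-86u-700)
  u⁴+u³+13u²+135u-1750 = (-(1/2)u+5/2)(-2u³-12u²-86u-700) + (0)
Last nonzero remainder: -2u³-12u²-86u-700. Dividing through by -2 gives the monic gcd u³+6u²+43u+350.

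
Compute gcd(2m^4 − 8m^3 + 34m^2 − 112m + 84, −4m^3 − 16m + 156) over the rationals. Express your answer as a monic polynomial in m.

m − 3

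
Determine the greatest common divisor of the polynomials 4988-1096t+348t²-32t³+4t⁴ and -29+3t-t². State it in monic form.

29-3t+t²

Apply the Euclidean algorithm:
  4t⁴-32t³+348t²-1096t+4988 = (-4t²+20t-172)(-t²+3t-29) + (0)
Last nonzero remainder: -t²+3t-29. Dividing through by -1 gives the monic gcd t²-3t+29.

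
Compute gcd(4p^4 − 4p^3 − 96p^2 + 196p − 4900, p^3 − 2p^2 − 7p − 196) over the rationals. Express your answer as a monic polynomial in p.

Apply the Euclidean algorithm:
  4p^4 − 4p^3 − 96p^2 + 196p − 4900 = (4p + 4)(p^3 − 2p^2 − 7p − 196) + (−60p^2 + 1008p − 4116)
  p^3 − 2p^2 − 7p − 196 = (−(1/60)p − 37/150)(−60p^2 + 1008p − 4116) + ((4326/25)p − 30282/25)
  −60p^2 + 1008p − 4116 = (−(250/721)p + 350/103)((4326/25)p − 30282/25) + (0)
Last nonzero remainder: (4326/25)p − 30282/25. Dividing through by 4326/25 gives the monic gcd p − 7.

p − 7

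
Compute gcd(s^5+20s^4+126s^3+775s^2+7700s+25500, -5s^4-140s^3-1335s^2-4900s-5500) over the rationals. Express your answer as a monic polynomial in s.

s^2+15s+50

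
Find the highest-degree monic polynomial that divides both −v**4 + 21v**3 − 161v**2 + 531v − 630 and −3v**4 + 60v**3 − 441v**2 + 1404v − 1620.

Euclidean algorithm in ℚ[v]:
  −v**4 + 21v**3 − 161v**2 + 531v − 630 = (1/3)(−3v**4 + 60v**3 − 441v**2 + 1404v − 1620) + (v**3 − 14v**2 + 63v − 90)
  −3v**4 + 60v**3 − 441v**2 + 1404v − 1620 = (−3v + 18)(v**3 − 14v**2 + 63v − 90) + (0)
The last nonzero remainder v**3 − 14v**2 + 63v − 90 is already monic.

v**3 − 14v**2 + 63v − 90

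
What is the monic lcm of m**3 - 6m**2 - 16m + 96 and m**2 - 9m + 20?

m**4 - 11m**3 + 14m**2 + 176m - 480

Euclidean algorithm in ℚ[m]:
  m**3 - 6m**2 - 16m + 96 = (m + 3)(m**2 - 9m + 20) + (-9m + 36)
  m**2 - 9m + 20 = (-(1/9)m + 5/9)(-9m + 36) + (0)
Last nonzero remainder: -9m + 36. Dividing through by -9 gives the monic gcd m - 4.
Then lcm(f, g) = f·g / gcd(f, g); expanding and making the result monic gives the answer.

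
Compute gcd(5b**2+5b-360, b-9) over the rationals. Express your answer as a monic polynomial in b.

1

Apply the Euclidean algorithm:
  5b**2+5b-360 = (5b+50)(b-9) + (90)
  b-9 = ((1/90)b-1/10)(90) + (0)
The last nonzero remainder is the constant 90, so the polynomials are coprime and gcd = 1.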